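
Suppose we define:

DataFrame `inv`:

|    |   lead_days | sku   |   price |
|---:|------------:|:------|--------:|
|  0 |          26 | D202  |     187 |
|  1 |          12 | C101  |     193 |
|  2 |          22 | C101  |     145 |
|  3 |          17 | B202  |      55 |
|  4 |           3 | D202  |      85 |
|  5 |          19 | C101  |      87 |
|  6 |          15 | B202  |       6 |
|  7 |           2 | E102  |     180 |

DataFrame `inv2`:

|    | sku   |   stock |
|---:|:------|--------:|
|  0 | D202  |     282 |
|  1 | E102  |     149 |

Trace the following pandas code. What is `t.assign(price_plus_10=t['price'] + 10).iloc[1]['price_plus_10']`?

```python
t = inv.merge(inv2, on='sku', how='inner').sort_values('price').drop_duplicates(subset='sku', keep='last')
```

merge on 'sku' (how='inner') → 3 rows:
   lead_days   sku  price  stock
0         26  D202    187    282
1          3  D202     85    282
2          2  E102    180    149
sort by price:
   lead_days   sku  price  stock
1          3  D202     85    282
2          2  E102    180    149
0         26  D202    187    282
drop duplicate sku (keep=last):
   lead_days   sku  price  stock
2          2  E102    180    149
0         26  D202    187    282
add column price_plus_10 = t['price'] + 10:
   lead_days   sku  price  stock  price_plus_10
2          2  E102    180    149            190
0         26  D202    187    282            197
Reading off the value at position 1, column 'price_plus_10', we get 197.

197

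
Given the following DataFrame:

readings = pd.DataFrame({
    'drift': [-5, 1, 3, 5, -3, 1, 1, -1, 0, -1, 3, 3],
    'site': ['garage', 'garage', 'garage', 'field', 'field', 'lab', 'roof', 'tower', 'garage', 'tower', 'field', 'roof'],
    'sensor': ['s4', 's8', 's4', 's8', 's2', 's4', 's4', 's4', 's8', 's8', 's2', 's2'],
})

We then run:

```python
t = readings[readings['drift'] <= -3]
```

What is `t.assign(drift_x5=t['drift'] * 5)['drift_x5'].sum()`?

filter rows where drift <= -3:
   drift    site sensor
0     -5  garage     s4
4     -3   field     s2
add column drift_x5 = t['drift'] * 5:
   drift    site sensor  drift_x5
0     -5  garage     s4       -25
4     -3   field     s2       -15
Then the sum of column 'drift_x5': -40

-40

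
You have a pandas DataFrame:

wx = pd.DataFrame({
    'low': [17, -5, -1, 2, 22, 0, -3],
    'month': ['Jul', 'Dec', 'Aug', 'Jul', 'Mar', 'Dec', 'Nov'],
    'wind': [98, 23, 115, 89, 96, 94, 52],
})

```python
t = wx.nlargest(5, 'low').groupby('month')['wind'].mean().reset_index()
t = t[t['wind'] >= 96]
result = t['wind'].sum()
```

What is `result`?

take 5 rows with largest low:
   low month  wind
4   22   Mar    96
0   17   Jul    98
3    2   Jul    89
5    0   Dec    94
2   -1   Aug   115
group by month, mean of wind:
month
Aug    115.0
Dec     94.0
Jul     93.5
Mar     96.0
Name: wind, dtype: float64
reset_index():
  month   wind
0   Aug  115.0
1   Dec   94.0
2   Jul   93.5
3   Mar   96.0
filter rows where wind >= 96:
  month   wind
0   Aug  115.0
3   Mar   96.0
Reading off the sum of column 'wind', we get 211.0.

211.0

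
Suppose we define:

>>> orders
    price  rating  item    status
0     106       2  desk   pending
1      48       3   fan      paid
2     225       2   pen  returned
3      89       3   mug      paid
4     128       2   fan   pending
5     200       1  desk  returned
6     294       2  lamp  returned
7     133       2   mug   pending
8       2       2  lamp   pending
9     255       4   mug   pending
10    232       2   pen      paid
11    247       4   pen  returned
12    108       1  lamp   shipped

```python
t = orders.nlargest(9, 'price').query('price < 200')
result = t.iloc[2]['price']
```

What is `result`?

108

take 9 rows with largest price:
    price  rating  item    status
6     294       2  lamp  returned
9     255       4   mug   pending
11    247       4   pen  returned
10    232       2   pen      paid
2     225       2   pen  returned
5     200       1  desk  returned
7     133       2   mug   pending
4     128       2   fan   pending
12    108       1  lamp   shipped
filter rows where price < 200:
    price  rating  item   status
7     133       2   mug  pending
4     128       2   fan  pending
12    108       1  lamp  shipped
So iloc[2]['price'] = 108.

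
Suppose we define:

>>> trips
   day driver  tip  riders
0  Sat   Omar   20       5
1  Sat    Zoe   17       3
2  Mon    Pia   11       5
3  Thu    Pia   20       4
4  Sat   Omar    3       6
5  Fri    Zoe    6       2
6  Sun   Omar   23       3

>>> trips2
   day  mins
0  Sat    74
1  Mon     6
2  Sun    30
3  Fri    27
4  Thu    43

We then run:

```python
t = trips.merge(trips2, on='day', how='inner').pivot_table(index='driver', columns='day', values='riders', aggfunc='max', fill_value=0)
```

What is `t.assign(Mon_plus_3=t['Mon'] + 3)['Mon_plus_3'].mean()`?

merge on 'day' (how='inner') → 7 rows:
   day driver  tip  riders  mins
0  Sat   Omar   20       5    74
1  Sat    Zoe   17       3    74
2  Mon    Pia   11       5     6
3  Thu    Pia   20       4    43
4  Sat   Omar    3       6    74
5  Fri    Zoe    6       2    27
6  Sun   Omar   23       3    30
pivot: rows=driver, cols=day, max(riders):
day     Fri  Mon  Sat  Sun  Thu
driver                         
Omar      0    0    6    3    0
Pia       0    5    0    0    4
Zoe       2    0    3    0    0
add column Mon_plus_3 = t['Mon'] + 3:
day     Fri  Mon  Sat  Sun  Thu  Mon_plus_3
driver                                     
Omar      0    0    6    3    0           3
Pia       0    5    0    0    4           8
Zoe       2    0    3    0    0           3
Reading off the mean of column 'Mon_plus_3', we get 4.66666666667.

4.66666666667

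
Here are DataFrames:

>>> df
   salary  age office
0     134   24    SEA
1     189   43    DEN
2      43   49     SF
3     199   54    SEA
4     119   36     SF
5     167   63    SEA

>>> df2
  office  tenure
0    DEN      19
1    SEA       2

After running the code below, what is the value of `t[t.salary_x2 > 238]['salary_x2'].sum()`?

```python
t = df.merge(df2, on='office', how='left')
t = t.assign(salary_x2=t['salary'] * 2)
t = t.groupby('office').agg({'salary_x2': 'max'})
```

776

merge on 'office' (how='left') → 6 rows:
   salary  age office  tenure
0     134   24    SEA     2.0
1     189   43    DEN    19.0
2      43   49     SF     NaN
3     199   54    SEA     2.0
4     119   36     SF     NaN
5     167   63    SEA     2.0
add column salary_x2 = t['salary'] * 2:
   salary  age office  tenure  salary_x2
0     134   24    SEA     2.0        268
1     189   43    DEN    19.0        378
2      43   49     SF     NaN         86
3     199   54    SEA     2.0        398
4     119   36     SF     NaN        238
5     167   63    SEA     2.0        334
group by office, max of salary_x2:
        salary_x2
office           
DEN           378
SEA           398
SF            238
filter rows where salary_x2 > 238:
        salary_x2
office           
DEN           378
SEA           398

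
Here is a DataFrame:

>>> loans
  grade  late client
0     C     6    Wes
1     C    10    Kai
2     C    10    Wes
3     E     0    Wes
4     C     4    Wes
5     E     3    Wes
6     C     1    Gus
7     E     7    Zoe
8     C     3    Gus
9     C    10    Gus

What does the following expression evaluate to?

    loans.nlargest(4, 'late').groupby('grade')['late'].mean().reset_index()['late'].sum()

17.0

take 4 rows with largest late:
  grade  late client
1     C    10    Kai
2     C    10    Wes
9     C    10    Gus
7     E     7    Zoe
group by grade, mean of late:
grade
C    10.0
E     7.0
Name: late, dtype: float64
reset_index():
  grade  late
0     C  10.0
1     E   7.0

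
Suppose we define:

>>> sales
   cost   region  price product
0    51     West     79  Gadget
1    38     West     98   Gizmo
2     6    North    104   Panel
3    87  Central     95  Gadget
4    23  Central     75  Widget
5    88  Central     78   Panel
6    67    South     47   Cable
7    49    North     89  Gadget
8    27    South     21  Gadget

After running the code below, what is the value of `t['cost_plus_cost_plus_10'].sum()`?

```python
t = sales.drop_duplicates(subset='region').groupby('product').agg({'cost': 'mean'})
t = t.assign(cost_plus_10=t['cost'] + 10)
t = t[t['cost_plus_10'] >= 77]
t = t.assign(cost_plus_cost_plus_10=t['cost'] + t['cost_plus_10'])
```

drop duplicate region (keep=first):
   cost   region  price product
0    51     West     79  Gadget
2     6    North    104   Panel
3    87  Central     95  Gadget
6    67    South     47   Cable
group by product, mean of cost:
         cost
product      
Cable    67.0
Gadget   69.0
Panel     6.0
add column cost_plus_10 = t['cost'] + 10:
         cost  cost_plus_10
product                    
Cable    67.0          77.0
Gadget   69.0          79.0
Panel     6.0          16.0
filter rows where cost_plus_10 >= 77:
         cost  cost_plus_10
product                    
Cable    67.0          77.0
Gadget   69.0          79.0
add column cost_plus_cost_plus_10 = t['cost'] + t['cost_plus_10']:
         cost  cost_plus_10  cost_plus_cost_plus_10
product                                            
Cable    67.0          77.0                   144.0
Gadget   69.0          79.0                   148.0
sum of column 'cost_plus_cost_plus_10' → 292.0

292.0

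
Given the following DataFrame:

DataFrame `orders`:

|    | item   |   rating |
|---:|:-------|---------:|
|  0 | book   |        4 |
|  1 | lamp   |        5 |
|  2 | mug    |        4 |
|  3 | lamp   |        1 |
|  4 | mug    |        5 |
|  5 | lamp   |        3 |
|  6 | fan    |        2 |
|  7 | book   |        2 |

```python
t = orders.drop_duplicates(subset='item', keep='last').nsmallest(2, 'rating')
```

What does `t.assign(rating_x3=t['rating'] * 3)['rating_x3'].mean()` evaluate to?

6.0

drop duplicate item (keep=last):
   item  rating
4   mug       5
5  lamp       3
6   fan       2
7  book       2
take 2 rows with smallest rating:
   item  rating
6   fan       2
7  book       2
add column rating_x3 = t['rating'] * 3:
   item  rating  rating_x3
6   fan       2          6
7  book       2          6
Reading off the mean of column 'rating_x3', we get 6.0.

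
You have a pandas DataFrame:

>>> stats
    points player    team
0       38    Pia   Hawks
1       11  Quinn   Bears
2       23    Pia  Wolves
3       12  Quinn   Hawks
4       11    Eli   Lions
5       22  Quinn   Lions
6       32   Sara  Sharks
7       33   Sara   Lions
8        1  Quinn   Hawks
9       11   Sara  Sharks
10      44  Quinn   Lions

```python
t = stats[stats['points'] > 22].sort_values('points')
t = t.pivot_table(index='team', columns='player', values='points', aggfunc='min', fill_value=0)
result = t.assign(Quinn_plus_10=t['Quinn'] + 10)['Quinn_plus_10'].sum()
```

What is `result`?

filter rows where points > 22:
    points player    team
0       38    Pia   Hawks
2       23    Pia  Wolves
6       32   Sara  Sharks
7       33   Sara   Lions
10      44  Quinn   Lions
sort by points:
    points player    team
2       23    Pia  Wolves
6       32   Sara  Sharks
7       33   Sara   Lions
0       38    Pia   Hawks
10      44  Quinn   Lions
pivot: rows=team, cols=player, min(points):
player  Pia  Quinn  Sara
team                    
Hawks    38      0     0
Lions     0     44    33
Sharks    0      0    32
Wolves   23      0     0
add column Quinn_plus_10 = t['Quinn'] + 10:
player  Pia  Quinn  Sara  Quinn_plus_10
team                                   
Hawks    38      0     0             10
Lions     0     44    33             54
Sharks    0      0    32             10
Wolves   23      0     0             10
Taking the sum of column 'Quinn_plus_10' gives 84.

84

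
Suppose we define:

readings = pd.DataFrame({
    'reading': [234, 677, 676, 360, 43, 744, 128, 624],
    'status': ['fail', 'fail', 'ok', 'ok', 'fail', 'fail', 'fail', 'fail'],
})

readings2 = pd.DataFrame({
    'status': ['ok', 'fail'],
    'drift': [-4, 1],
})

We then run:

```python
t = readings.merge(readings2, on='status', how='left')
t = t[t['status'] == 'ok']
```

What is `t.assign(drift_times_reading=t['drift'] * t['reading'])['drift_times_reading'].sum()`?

-4144

merge on 'status' (how='left') → 8 rows:
   reading status  drift
0      234   fail      1
1      677   fail      1
2      676     ok     -4
3      360     ok     -4
4       43   fail      1
5      744   fail      1
6      128   fail      1
7      624   fail      1
filter rows where status == 'ok':
   reading status  drift
2      676     ok     -4
3      360     ok     -4
add column drift_times_reading = t['drift'] * t['reading']:
   reading status  drift  drift_times_reading
2      676     ok     -4                -2704
3      360     ok     -4                -1440
The sum of column 'drift_times_reading' is -4144.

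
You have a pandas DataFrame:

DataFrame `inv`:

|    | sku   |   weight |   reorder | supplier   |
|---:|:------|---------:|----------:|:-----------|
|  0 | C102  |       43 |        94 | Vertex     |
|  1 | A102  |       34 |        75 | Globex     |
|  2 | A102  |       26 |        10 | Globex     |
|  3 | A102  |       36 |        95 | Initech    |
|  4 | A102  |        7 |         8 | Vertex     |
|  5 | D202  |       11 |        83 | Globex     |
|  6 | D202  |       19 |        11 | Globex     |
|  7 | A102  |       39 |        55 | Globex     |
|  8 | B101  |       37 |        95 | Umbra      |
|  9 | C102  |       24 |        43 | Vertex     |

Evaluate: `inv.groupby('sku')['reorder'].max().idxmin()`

group by sku, max of reorder:
sku
A102    95
B101    95
C102    94
D202    83
Name: reorder, dtype: int64
label with the smallest value → D202

D202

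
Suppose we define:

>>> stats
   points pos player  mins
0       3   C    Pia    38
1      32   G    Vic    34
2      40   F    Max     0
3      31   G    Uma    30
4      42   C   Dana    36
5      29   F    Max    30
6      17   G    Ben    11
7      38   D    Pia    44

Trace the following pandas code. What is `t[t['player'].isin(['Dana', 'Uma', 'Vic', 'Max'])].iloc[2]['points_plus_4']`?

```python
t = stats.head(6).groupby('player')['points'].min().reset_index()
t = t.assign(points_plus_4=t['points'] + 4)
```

35

take first 6 rows:
   points pos player  mins
0       3   C    Pia    38
1      32   G    Vic    34
2      40   F    Max     0
3      31   G    Uma    30
4      42   C   Dana    36
5      29   F    Max    30
group by player, min of points:
player
Dana    42
Max     29
Pia      3
Uma     31
Vic     32
Name: points, dtype: int64
reset_index():
  player  points
0   Dana      42
1    Max      29
2    Pia       3
3    Uma      31
4    Vic      32
add column points_plus_4 = t['points'] + 4:
  player  points  points_plus_4
0   Dana      42             46
1    Max      29             33
2    Pia       3              7
3    Uma      31             35
4    Vic      32             36
filter rows where player in ['Dana', 'Uma', 'Vic', 'Max']:
  player  points  points_plus_4
0   Dana      42             46
1    Max      29             33
3    Uma      31             35
4    Vic      32             36
Reading off the value at position 2, column 'points_plus_4', we get 35.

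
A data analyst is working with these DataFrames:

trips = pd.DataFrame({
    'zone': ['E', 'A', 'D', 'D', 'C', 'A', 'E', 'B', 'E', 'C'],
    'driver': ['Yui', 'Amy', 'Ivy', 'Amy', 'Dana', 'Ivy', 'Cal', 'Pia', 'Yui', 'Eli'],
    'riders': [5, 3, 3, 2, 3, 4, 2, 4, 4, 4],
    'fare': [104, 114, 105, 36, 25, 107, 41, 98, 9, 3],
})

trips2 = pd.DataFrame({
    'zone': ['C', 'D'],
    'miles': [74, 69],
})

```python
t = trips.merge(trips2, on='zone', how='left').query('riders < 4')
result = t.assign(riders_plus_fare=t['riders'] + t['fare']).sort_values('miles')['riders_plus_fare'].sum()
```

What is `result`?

334

merge on 'zone' (how='left') → 10 rows:
  zone driver  riders  fare  miles
0    E    Yui       5   104    NaN
1    A    Amy       3   114    NaN
2    D    Ivy       3   105   69.0
3    D    Amy       2    36   69.0
4    C   Dana       3    25   74.0
5    A    Ivy       4   107    NaN
6    E    Cal       2    41    NaN
7    B    Pia       4    98    NaN
8    E    Yui       4     9    NaN
9    C    Eli       4     3   74.0
filter rows where riders < 4:
  zone driver  riders  fare  miles
1    A    Amy       3   114    NaN
2    D    Ivy       3   105   69.0
3    D    Amy       2    36   69.0
4    C   Dana       3    25   74.0
6    E    Cal       2    41    NaN
add column riders_plus_fare = t['riders'] + t['fare']:
  zone driver  riders  fare  miles  riders_plus_fare
1    A    Amy       3   114    NaN               117
2    D    Ivy       3   105   69.0               108
3    D    Amy       2    36   69.0                38
4    C   Dana       3    25   74.0                28
6    E    Cal       2    41    NaN                43
sort by miles:
  zone driver  riders  fare  miles  riders_plus_fare
2    D    Ivy       3   105   69.0               108
3    D    Amy       2    36   69.0                38
4    C   Dana       3    25   74.0                28
1    A    Amy       3   114    NaN               117
6    E    Cal       2    41    NaN                43
So sum() = 334.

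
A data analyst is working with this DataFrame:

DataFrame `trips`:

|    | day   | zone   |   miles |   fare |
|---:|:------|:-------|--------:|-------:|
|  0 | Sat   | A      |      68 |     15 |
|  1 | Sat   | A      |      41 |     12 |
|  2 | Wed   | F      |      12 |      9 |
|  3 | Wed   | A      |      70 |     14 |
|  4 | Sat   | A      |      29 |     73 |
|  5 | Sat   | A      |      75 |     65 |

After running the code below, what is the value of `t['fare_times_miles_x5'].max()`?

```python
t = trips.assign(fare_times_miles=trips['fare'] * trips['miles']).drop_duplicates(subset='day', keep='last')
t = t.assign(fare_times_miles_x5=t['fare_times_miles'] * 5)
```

24375

add column fare_times_miles = trips['fare'] * trips['miles']:
   day zone  miles  fare  fare_times_miles
0  Sat    A     68    15              1020
1  Sat    A     41    12               492
2  Wed    F     12     9               108
3  Wed    A     70    14               980
4  Sat    A     29    73              2117
5  Sat    A     75    65              4875
drop duplicate day (keep=last):
   day zone  miles  fare  fare_times_miles
3  Wed    A     70    14               980
5  Sat    A     75    65              4875
add column fare_times_miles_x5 = t['fare_times_miles'] * 5:
   day zone  miles  fare  fare_times_miles  fare_times_miles_x5
3  Wed    A     70    14               980                 4900
5  Sat    A     75    65              4875                24375
Finally, max of column 'fare_times_miles_x5' = 24375.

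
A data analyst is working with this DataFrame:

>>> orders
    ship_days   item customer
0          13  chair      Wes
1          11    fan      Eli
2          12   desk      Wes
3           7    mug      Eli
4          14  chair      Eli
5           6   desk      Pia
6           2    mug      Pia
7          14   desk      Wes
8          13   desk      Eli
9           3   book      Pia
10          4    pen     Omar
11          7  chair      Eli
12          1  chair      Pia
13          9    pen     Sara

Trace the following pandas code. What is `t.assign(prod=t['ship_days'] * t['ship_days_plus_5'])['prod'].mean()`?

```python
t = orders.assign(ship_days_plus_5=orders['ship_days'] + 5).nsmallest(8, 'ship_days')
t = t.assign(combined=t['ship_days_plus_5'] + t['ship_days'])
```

55.0

add column ship_days_plus_5 = orders['ship_days'] + 5:
    ship_days   item customer  ship_days_plus_5
0          13  chair      Wes                18
1          11    fan      Eli                16
2          12   desk      Wes                17
3           7    mug      Eli                12
4          14  chair      Eli                19
5           6   desk      Pia                11
6           2    mug      Pia                 7
7          14   desk      Wes                19
8          13   desk      Eli                18
9           3   book      Pia                 8
10          4    pen     Omar                 9
11          7  chair      Eli                12
12          1  chair      Pia                 6
13          9    pen     Sara                14
take 8 rows with smallest ship_days:
    ship_days   item customer  ship_days_plus_5
12          1  chair      Pia                 6
6           2    mug      Pia                 7
9           3   book      Pia                 8
10          4    pen     Omar                 9
5           6   desk      Pia                11
3           7    mug      Eli                12
11          7  chair      Eli                12
13          9    pen     Sara                14
add column combined = t['ship_days_plus_5'] + t['ship_days']:
    ship_days   item customer  ship_days_plus_5  combined
12          1  chair      Pia                 6         7
6           2    mug      Pia                 7         9
9           3   book      Pia                 8        11
10          4    pen     Omar                 9        13
5           6   desk      Pia                11        17
3           7    mug      Eli                12        19
11          7  chair      Eli                12        19
13          9    pen     Sara                14        23
add column prod = t['ship_days'] * t['ship_days_plus_5']:
    ship_days   item customer  ship_days_plus_5  combined  prod
12          1  chair      Pia                 6         7     6
6           2    mug      Pia                 7         9    14
9           3   book      Pia                 8        11    24
10          4    pen     Omar                 9        13    36
5           6   desk      Pia                11        17    66
3           7    mug      Eli                12        19    84
11          7  chair      Eli                12        19    84
13          9    pen     Sara                14        23   126
mean of column 'prod' → 55.0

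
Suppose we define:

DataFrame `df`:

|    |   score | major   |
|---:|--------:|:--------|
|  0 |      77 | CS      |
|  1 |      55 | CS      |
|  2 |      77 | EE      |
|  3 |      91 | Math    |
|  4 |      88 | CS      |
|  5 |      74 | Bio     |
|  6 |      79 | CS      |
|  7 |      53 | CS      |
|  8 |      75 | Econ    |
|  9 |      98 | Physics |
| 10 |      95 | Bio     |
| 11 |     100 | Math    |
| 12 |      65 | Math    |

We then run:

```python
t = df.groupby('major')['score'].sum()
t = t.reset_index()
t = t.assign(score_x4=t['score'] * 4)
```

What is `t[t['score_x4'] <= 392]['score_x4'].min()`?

group by major, sum of score:
major
Bio        169
CS         352
EE          77
Econ        75
Math       256
Physics     98
Name: score, dtype: int64
reset_index():
     major  score
0      Bio    169
1       CS    352
2       EE     77
3     Econ     75
4     Math    256
5  Physics     98
add column score_x4 = t['score'] * 4:
     major  score  score_x4
0      Bio    169       676
1       CS    352      1408
2       EE     77       308
3     Econ     75       300
4     Math    256      1024
5  Physics     98       392
filter rows where score_x4 <= 392:
     major  score  score_x4
2       EE     77       308
3     Econ     75       300
5  Physics     98       392

300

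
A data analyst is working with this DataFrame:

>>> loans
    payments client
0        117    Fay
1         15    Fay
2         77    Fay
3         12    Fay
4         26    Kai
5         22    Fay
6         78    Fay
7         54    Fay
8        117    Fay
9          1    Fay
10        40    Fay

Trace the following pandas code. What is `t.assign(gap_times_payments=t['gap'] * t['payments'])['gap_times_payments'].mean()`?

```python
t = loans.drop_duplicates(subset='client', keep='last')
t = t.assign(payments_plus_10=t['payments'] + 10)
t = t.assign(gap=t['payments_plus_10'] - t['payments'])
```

330.0

drop duplicate client (keep=last):
    payments client
4         26    Kai
10        40    Fay
add column payments_plus_10 = t['payments'] + 10:
    payments client  payments_plus_10
4         26    Kai                36
10        40    Fay                50
add column gap = t['payments_plus_10'] - t['payments']:
    payments client  payments_plus_10  gap
4         26    Kai                36   10
10        40    Fay                50   10
add column gap_times_payments = t['gap'] * t['payments']:
    payments client  payments_plus_10  gap  gap_times_payments
4         26    Kai                36   10                 260
10        40    Fay                50   10                 400
Taking the mean of column 'gap_times_payments' gives 330.0.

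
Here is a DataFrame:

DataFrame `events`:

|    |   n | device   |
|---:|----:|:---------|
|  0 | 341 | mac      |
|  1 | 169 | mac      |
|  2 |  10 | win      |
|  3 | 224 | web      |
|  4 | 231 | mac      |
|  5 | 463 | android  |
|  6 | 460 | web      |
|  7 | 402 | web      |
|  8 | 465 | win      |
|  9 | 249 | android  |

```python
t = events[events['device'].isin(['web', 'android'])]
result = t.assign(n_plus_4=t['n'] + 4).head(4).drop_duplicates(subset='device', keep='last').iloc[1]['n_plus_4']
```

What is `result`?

406

filter rows where device in ['web', 'android']:
     n   device
3  224      web
5  463  android
6  460      web
7  402      web
9  249  android
add column n_plus_4 = t['n'] + 4:
     n   device  n_plus_4
3  224      web       228
5  463  android       467
6  460      web       464
7  402      web       406
9  249  android       253
take first 4 rows:
     n   device  n_plus_4
3  224      web       228
5  463  android       467
6  460      web       464
7  402      web       406
drop duplicate device (keep=last):
     n   device  n_plus_4
5  463  android       467
7  402      web       406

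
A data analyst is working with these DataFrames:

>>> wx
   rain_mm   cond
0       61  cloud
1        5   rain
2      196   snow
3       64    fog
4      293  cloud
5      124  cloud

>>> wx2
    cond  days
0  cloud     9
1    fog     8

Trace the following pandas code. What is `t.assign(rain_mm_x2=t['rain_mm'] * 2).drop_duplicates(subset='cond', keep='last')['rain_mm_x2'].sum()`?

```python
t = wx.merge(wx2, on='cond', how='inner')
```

merge on 'cond' (how='inner') → 4 rows:
   rain_mm   cond  days
0       61  cloud     9
1       64    fog     8
2      293  cloud     9
3      124  cloud     9
add column rain_mm_x2 = t['rain_mm'] * 2:
   rain_mm   cond  days  rain_mm_x2
0       61  cloud     9         122
1       64    fog     8         128
2      293  cloud     9         586
3      124  cloud     9         248
drop duplicate cond (keep=last):
   rain_mm   cond  days  rain_mm_x2
1       64    fog     8         128
3      124  cloud     9         248
Hence 376.

376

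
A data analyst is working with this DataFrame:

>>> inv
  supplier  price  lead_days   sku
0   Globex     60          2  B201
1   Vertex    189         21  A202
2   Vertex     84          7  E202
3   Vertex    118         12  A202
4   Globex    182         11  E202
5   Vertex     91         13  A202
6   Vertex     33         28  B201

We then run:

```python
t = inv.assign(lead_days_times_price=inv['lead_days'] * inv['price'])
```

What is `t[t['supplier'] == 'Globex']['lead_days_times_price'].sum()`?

2122

add column lead_days_times_price = inv['lead_days'] * inv['price']:
  supplier  price  lead_days   sku  lead_days_times_price
0   Globex     60          2  B201                    120
1   Vertex    189         21  A202                   3969
2   Vertex     84          7  E202                    588
3   Vertex    118         12  A202                   1416
4   Globex    182         11  E202                   2002
5   Vertex     91         13  A202                   1183
6   Vertex     33         28  B201                    924
filter rows where supplier == 'Globex':
  supplier  price  lead_days   sku  lead_days_times_price
0   Globex     60          2  B201                    120
4   Globex    182         11  E202                   2002
So sum() = 2122.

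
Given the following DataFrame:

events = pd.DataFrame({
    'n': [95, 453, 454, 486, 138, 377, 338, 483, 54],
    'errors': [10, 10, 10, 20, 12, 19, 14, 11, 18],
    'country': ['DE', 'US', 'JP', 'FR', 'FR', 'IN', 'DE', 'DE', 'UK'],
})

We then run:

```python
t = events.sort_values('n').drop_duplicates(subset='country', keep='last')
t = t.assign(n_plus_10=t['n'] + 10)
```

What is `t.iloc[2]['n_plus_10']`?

463

sort by n:
     n  errors country
8   54      18      UK
0   95      10      DE
4  138      12      FR
6  338      14      DE
5  377      19      IN
1  453      10      US
2  454      10      JP
7  483      11      DE
3  486      20      FR
drop duplicate country (keep=last):
     n  errors country
8   54      18      UK
5  377      19      IN
1  453      10      US
2  454      10      JP
7  483      11      DE
3  486      20      FR
add column n_plus_10 = t['n'] + 10:
     n  errors country  n_plus_10
8   54      18      UK         64
5  377      19      IN        387
1  453      10      US        463
2  454      10      JP        464
7  483      11      DE        493
3  486      20      FR        496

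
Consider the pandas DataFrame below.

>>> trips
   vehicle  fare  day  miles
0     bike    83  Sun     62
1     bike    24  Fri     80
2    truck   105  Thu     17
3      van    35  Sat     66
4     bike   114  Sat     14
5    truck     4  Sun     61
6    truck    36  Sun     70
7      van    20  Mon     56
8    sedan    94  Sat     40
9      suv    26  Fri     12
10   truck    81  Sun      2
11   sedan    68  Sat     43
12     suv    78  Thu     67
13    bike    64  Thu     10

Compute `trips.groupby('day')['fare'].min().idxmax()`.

Thu

group by day, min of fare:
day
Fri    24
Mon    20
Sat    35
Sun     4
Thu    64
Name: fare, dtype: int64
label with the largest value → Thu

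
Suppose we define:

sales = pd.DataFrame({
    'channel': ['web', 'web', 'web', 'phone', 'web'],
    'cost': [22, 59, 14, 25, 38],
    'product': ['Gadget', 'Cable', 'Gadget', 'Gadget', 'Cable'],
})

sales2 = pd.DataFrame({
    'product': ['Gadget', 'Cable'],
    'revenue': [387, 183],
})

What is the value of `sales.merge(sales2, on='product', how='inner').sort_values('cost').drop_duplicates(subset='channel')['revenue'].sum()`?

merge on 'product' (how='inner') → 5 rows:
  channel  cost product  revenue
0     web    22  Gadget      387
1     web    59   Cable      183
2     web    14  Gadget      387
3   phone    25  Gadget      387
4     web    38   Cable      183
sort by cost:
  channel  cost product  revenue
2     web    14  Gadget      387
0     web    22  Gadget      387
3   phone    25  Gadget      387
4     web    38   Cable      183
1     web    59   Cable      183
drop duplicate channel (keep=first):
  channel  cost product  revenue
2     web    14  Gadget      387
3   phone    25  Gadget      387

774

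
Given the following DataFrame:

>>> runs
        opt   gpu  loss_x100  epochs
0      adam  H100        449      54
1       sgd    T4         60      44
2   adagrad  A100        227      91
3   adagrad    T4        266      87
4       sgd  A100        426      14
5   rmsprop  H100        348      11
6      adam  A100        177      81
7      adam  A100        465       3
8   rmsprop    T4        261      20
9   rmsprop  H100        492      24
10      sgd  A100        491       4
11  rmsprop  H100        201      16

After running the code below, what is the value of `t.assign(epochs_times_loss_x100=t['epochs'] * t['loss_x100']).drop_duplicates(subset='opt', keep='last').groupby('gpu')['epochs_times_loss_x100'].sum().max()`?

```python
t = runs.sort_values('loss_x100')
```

sort by loss_x100:
        opt   gpu  loss_x100  epochs
1       sgd    T4         60      44
6      adam  A100        177      81
11  rmsprop  H100        201      16
2   adagrad  A100        227      91
8   rmsprop    T4        261      20
3   adagrad    T4        266      87
5   rmsprop  H100        348      11
4       sgd  A100        426      14
0      adam  H100        449      54
7      adam  A100        465       3
10      sgd  A100        491       4
9   rmsprop  H100        492      24
add column epochs_times_loss_x100 = t['epochs'] * t['loss_x100']:
        opt   gpu  loss_x100  epochs  epochs_times_loss_x100
1       sgd    T4         60      44                    2640
6      adam  A100        177      81                   14337
11  rmsprop  H100        201      16                    3216
2   adagrad  A100        227      91                   20657
8   rmsprop    T4        261      20                    5220
3   adagrad    T4        266      87                   23142
5   rmsprop  H100        348      11                    3828
4       sgd  A100        426      14                    5964
0      adam  H100        449      54                   24246
7      adam  A100        465       3                    1395
10      sgd  A100        491       4                    1964
9   rmsprop  H100        492      24                   11808
drop duplicate opt (keep=last):
        opt   gpu  loss_x100  epochs  epochs_times_loss_x100
3   adagrad    T4        266      87                   23142
7      adam  A100        465       3                    1395
10      sgd  A100        491       4                    1964
9   rmsprop  H100        492      24                   11808
group by gpu, sum of epochs_times_loss_x100:
gpu
A100     3359
H100    11808
T4      23142
Name: epochs_times_loss_x100, dtype: int64
Then the max of the resulting series: 23142

23142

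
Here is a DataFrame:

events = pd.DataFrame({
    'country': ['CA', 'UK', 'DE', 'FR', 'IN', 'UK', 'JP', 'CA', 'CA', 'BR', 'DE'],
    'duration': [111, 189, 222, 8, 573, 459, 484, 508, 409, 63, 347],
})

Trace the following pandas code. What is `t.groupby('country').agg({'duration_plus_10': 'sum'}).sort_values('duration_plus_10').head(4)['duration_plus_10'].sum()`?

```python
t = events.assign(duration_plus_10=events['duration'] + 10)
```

add column duration_plus_10 = events['duration'] + 10:
   country  duration  duration_plus_10
0       CA       111               121
1       UK       189               199
2       DE       222               232
3       FR         8                18
4       IN       573               583
5       UK       459               469
6       JP       484               494
7       CA       508               518
8       CA       409               419
9       BR        63                73
10      DE       347               357
group by country, sum of duration_plus_10:
         duration_plus_10
country                  
BR                     73
CA                   1058
DE                    589
FR                     18
IN                    583
JP                    494
UK                    668
sort by duration_plus_10:
         duration_plus_10
country                  
FR                     18
BR                     73
JP                    494
IN                    583
DE                    589
UK                    668
CA                   1058
take first 4 rows:
         duration_plus_10
country                  
FR                     18
BR                     73
JP                    494
IN                    583
Hence 1168.

1168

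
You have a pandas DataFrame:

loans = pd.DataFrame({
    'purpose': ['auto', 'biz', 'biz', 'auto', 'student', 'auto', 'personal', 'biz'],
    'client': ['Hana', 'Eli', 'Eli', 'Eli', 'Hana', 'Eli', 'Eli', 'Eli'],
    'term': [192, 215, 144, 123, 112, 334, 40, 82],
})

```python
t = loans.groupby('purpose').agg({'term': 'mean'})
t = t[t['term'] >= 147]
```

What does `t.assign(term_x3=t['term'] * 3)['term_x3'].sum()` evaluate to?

group by purpose, mean of term:
                term
purpose             
auto      216.333333
biz       147.000000
personal   40.000000
student   112.000000
filter rows where term >= 147:
               term
purpose            
auto     216.333333
biz      147.000000
add column term_x3 = t['term'] * 3:
               term  term_x3
purpose                     
auto     216.333333    649.0
biz      147.000000    441.0
So sum() = 1090.0.

1090.0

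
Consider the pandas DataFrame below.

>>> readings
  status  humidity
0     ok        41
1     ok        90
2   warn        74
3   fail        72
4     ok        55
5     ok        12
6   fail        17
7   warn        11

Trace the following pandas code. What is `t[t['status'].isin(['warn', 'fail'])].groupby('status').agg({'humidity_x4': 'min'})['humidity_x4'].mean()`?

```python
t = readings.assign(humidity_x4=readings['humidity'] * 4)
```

add column humidity_x4 = readings['humidity'] * 4:
  status  humidity  humidity_x4
0     ok        41          164
1     ok        90          360
2   warn        74          296
3   fail        72          288
4     ok        55          220
5     ok        12           48
6   fail        17           68
7   warn        11           44
filter rows where status in ['warn', 'fail']:
  status  humidity  humidity_x4
2   warn        74          296
3   fail        72          288
6   fail        17           68
7   warn        11           44
group by status, min of humidity_x4:
        humidity_x4
status             
fail             68
warn             44

56.0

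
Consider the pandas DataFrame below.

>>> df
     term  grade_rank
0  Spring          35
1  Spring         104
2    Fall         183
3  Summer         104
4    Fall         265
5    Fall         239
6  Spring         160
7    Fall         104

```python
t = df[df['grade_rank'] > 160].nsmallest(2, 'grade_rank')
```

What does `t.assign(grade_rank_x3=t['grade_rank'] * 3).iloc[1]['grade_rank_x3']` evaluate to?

717

filter rows where grade_rank > 160:
   term  grade_rank
2  Fall         183
4  Fall         265
5  Fall         239
take 2 rows with smallest grade_rank:
   term  grade_rank
2  Fall         183
5  Fall         239
add column grade_rank_x3 = t['grade_rank'] * 3:
   term  grade_rank  grade_rank_x3
2  Fall         183            549
5  Fall         239            717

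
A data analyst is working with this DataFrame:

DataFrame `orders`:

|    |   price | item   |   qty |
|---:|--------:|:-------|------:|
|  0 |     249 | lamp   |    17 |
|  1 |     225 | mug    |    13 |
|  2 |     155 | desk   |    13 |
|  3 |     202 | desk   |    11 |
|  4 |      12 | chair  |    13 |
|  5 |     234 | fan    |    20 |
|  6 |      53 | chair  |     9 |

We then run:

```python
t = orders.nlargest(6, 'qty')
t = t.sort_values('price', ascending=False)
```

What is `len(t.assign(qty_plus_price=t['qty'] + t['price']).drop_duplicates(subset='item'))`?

5

take 6 rows with largest qty:
   price   item  qty
5    234    fan   20
0    249   lamp   17
1    225    mug   13
2    155   desk   13
4     12  chair   13
3    202   desk   11
sort by price descending:
   price   item  qty
0    249   lamp   17
5    234    fan   20
1    225    mug   13
3    202   desk   11
2    155   desk   13
4     12  chair   13
add column qty_plus_price = t['qty'] + t['price']:
   price   item  qty  qty_plus_price
0    249   lamp   17             266
5    234    fan   20             254
1    225    mug   13             238
3    202   desk   11             213
2    155   desk   13             168
4     12  chair   13              25
drop duplicate item (keep=first):
   price   item  qty  qty_plus_price
0    249   lamp   17             266
5    234    fan   20             254
1    225    mug   13             238
3    202   desk   11             213
4     12  chair   13              25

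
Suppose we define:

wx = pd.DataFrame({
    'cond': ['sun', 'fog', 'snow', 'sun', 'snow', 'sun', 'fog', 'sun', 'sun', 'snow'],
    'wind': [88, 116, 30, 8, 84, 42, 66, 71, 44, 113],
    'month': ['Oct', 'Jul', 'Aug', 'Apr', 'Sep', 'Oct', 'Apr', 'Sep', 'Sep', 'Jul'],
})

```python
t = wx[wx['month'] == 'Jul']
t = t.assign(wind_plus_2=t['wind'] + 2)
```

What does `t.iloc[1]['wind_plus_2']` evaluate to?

115

filter rows where month == 'Jul':
   cond  wind month
1   fog   116   Jul
9  snow   113   Jul
add column wind_plus_2 = t['wind'] + 2:
   cond  wind month  wind_plus_2
1   fog   116   Jul          118
9  snow   113   Jul          115
Hence 115.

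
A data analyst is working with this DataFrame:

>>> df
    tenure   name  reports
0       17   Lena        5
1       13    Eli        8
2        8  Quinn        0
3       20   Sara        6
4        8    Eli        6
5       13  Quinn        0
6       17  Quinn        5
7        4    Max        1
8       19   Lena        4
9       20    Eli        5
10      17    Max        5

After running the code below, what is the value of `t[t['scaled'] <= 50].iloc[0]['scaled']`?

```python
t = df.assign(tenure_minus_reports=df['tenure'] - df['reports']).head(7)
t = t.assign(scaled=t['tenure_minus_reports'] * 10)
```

add column tenure_minus_reports = df['tenure'] - df['reports']:
    tenure   name  reports  tenure_minus_reports
0       17   Lena        5                    12
1       13    Eli        8                     5
2        8  Quinn        0                     8
3       20   Sara        6                    14
4        8    Eli        6                     2
5       13  Quinn        0                    13
6       17  Quinn        5                    12
7        4    Max        1                     3
8       19   Lena        4                    15
9       20    Eli        5                    15
10      17    Max        5                    12
take first 7 rows:
   tenure   name  reports  tenure_minus_reports
0      17   Lena        5                    12
1      13    Eli        8                     5
2       8  Quinn        0                     8
3      20   Sara        6                    14
4       8    Eli        6                     2
5      13  Quinn        0                    13
6      17  Quinn        5                    12
add column scaled = t['tenure_minus_reports'] * 10:
   tenure   name  reports  tenure_minus_reports  scaled
0      17   Lena        5                    12     120
1      13    Eli        8                     5      50
2       8  Quinn        0                     8      80
3      20   Sara        6                    14     140
4       8    Eli        6                     2      20
5      13  Quinn        0                    13     130
6      17  Quinn        5                    12     120
filter rows where scaled <= 50:
   tenure name  reports  tenure_minus_reports  scaled
1      13  Eli        8                     5      50
4       8  Eli        6                     2      20
value at position 0, column 'scaled' → 50

50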